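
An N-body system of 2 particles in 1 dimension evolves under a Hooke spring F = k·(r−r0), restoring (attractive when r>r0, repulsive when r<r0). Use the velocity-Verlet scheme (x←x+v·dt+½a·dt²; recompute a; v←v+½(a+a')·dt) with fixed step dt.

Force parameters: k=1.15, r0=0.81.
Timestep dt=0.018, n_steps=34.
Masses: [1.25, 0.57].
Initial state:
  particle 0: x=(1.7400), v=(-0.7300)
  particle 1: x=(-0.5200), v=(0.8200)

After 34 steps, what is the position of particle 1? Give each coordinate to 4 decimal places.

step 0: x0=(1.7400) x1=(-0.5200)
step 1: x0=(1.7266) x1=(-0.5048)
step 2: x0=(1.7129) x1=(-0.4886)
step 3: x0=(1.6987) x1=(-0.4715)
step 4: x0=(1.6841) x1=(-0.4536)
step 5: x0=(1.6691) x1=(-0.4347)
step 6: x0=(1.6537) x1=(-0.4151)
step 7: x0=(1.6379) x1=(-0.3946)
step 8: x0=(1.6218) x1=(-0.3733)
step 9: x0=(1.6053) x1=(-0.3512)
step 10: x0=(1.5885) x1=(-0.3284)
step 11: x0=(1.5714) x1=(-0.3048)
step 12: x0=(1.5539) x1=(-0.2806)
step 13: x0=(1.5361) x1=(-0.2557)
step 14: x0=(1.5181) x1=(-0.2301)
step 15: x0=(1.4997) x1=(-0.2040)
step 16: x0=(1.4811) x1=(-0.1772)
step 17: x0=(1.4623) x1=(-0.1499)
step 18: x0=(1.4432) x1=(-0.1221)
step 19: x0=(1.4238) x1=(-0.0937)
step 20: x0=(1.4043) x1=(-0.0650)
step 21: x0=(1.3846) x1=(-0.0357)
step 22: x0=(1.3647) x1=(-0.0061)
step 23: x0=(1.3446) x1=(0.0239)
step 24: x0=(1.3244) x1=(0.0542)
step 25: x0=(1.3040) x1=(0.0848)
step 26: x0=(1.2835) x1=(0.1157)
step 27: x0=(1.2629) x1=(0.1468)
step 28: x0=(1.2422) x1=(0.1781)
step 29: x0=(1.2214) x1=(0.2096)
step 30: x0=(1.2006) x1=(0.2412)
step 31: x0=(1.1797) x1=(0.2729)
step 32: x0=(1.1588) x1=(0.3047)
step 33: x0=(1.1379) x1=(0.3365)
step 34: x0=(1.1170) x1=(0.3683)

(0.3683)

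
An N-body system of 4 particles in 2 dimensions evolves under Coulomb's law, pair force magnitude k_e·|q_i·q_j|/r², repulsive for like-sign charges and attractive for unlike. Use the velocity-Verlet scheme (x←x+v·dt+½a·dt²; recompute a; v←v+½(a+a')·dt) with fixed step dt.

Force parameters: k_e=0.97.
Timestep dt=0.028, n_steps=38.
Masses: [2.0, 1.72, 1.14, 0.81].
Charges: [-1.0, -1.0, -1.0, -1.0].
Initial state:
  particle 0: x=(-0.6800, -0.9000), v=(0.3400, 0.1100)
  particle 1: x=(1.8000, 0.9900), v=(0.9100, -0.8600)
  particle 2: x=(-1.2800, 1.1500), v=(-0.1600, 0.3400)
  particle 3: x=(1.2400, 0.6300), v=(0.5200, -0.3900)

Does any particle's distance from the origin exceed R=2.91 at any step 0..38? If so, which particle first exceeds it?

step 0: x0=(-0.6800, -0.9000) x1=(1.8000, 0.9900) x2=(-1.2800, 1.1500) x3=(1.2400, 0.6300)
step 1: x0=(-0.6705, -0.8970) x1=(1.8259, 0.9662) x2=(-1.2846, 1.1596) x3=(1.2538, 0.6185)
step 2: x0=(-0.6611, -0.8941) x1=(1.8528, 0.9429) x2=(-1.2894, 1.1694) x3=(1.2661, 0.6061)
step 3: x0=(-0.6517, -0.8914) x1=(1.8806, 0.9202) x2=(-1.2944, 1.1793) x3=(1.2768, 0.5926)
step 4: x0=(-0.6424, -0.8888) x1=(1.9093, 0.8979) x2=(-1.2996, 1.1894) x3=(1.2861, 0.5783)
step 5: x0=(-0.6331, -0.8864) x1=(1.9389, 0.8760) x2=(-1.3050, 1.1996) x3=(1.2939, 0.5632)
step 6: x0=(-0.6239, -0.8841) x1=(1.9693, 0.8546) x2=(-1.3106, 1.2101) x3=(1.3003, 0.5473)
step 7: x0=(-0.6148, -0.8819) x1=(2.0005, 0.8335) x2=(-1.3163, 1.2206) x3=(1.3054, 0.5308)
step 8: x0=(-0.6057, -0.8798) x1=(2.0325, 0.8127) x2=(-1.3223, 1.2314) x3=(1.3093, 0.5137)
step 9: x0=(-0.5967, -0.8779) x1=(2.0653, 0.7923) x2=(-1.3285, 1.2422) x3=(1.3120, 0.4961)
step 10: x0=(-0.5878, -0.8761) x1=(2.0988, 0.7720) x2=(-1.3348, 1.2533) x3=(1.3136, 0.4780)
step 11: x0=(-0.5789, -0.8745) x1=(2.1329, 0.7521) x2=(-1.3413, 1.2645) x3=(1.3142, 0.4596)
step 12: x0=(-0.5701, -0.8730) x1=(2.1677, 0.7323) x2=(-1.3481, 1.2759) x3=(1.3140, 0.4407)
step 13: x0=(-0.5613, -0.8716) x1=(2.2030, 0.7128) x2=(-1.3549, 1.2874) x3=(1.3129, 0.4216)
step 14: x0=(-0.5526, -0.8703) x1=(2.2389, 0.6934) x2=(-1.3620, 1.2990) x3=(1.3110, 0.4022)
step 15: x0=(-0.5440, -0.8692) x1=(2.2753, 0.6741) x2=(-1.3692, 1.3108) x3=(1.3085, 0.3825)
step 16: x0=(-0.5355, -0.8682) x1=(2.3122, 0.6551) x2=(-1.3766, 1.3228) x3=(1.3053, 0.3627)
step 17: x0=(-0.5270, -0.8673) x1=(2.3496, 0.6361) x2=(-1.3842, 1.3349) x3=(1.3016, 0.3427)
step 18: x0=(-0.5186, -0.8666) x1=(2.3874, 0.6172) x2=(-1.3919, 1.3472) x3=(1.2974, 0.3225)
step 19: x0=(-0.5103, -0.8659) x1=(2.4255, 0.5985) x2=(-1.3998, 1.3596) x3=(1.2927, 0.3023)
step 20: x0=(-0.5020, -0.8654) x1=(2.4641, 0.5798) x2=(-1.4079, 1.3722) x3=(1.2877, 0.2819)
step 21: x0=(-0.4939, -0.8650) x1=(2.5030, 0.5613) x2=(-1.4161, 1.3849) x3=(1.2824, 0.2614)
step 22: x0=(-0.4858, -0.8647) x1=(2.5423, 0.5428) x2=(-1.4245, 1.3977) x3=(1.2767, 0.2409)
step 23: x0=(-0.4778, -0.8646) x1=(2.5818, 0.5244) x2=(-1.4330, 1.4107) x3=(1.2708, 0.2203)
step 24: x0=(-0.4698, -0.8646) x1=(2.6217, 0.5060) x2=(-1.4417, 1.4238) x3=(1.2646, 0.1997)
step 25: x0=(-0.4620, -0.8646) x1=(2.6618, 0.4877) x2=(-1.4505, 1.4371) x3=(1.2583, 0.1790)
step 26: x0=(-0.4542, -0.8648) x1=(2.7023, 0.4695) x2=(-1.4595, 1.4505) x3=(1.2518, 0.1583)
step 27: x0=(-0.4466, -0.8652) x1=(2.7429, 0.4513) x2=(-1.4686, 1.4640) x3=(1.2452, 0.1376)
step 28: x0=(-0.4390, -0.8656) x1=(2.7838, 0.4332) x2=(-1.4779, 1.4777) x3=(1.2386, 0.1169)
step 29: x0=(-0.4315, -0.8661) x1=(2.8250, 0.4151) x2=(-1.4873, 1.4915) x3=(1.2318, 0.0962)
step 30: x0=(-0.4241, -0.8668) x1=(2.8663, 0.3970) x2=(-1.4968, 1.5054) x3=(1.2250, 0.0755)
step 31: x0=(-0.4168, -0.8676) x1=(2.9079, 0.3790) x2=(-1.5065, 1.5195) x3=(1.2182, 0.0548)
step 32: x0=(-0.4097, -0.8685) x1=(2.9497, 0.3610) x2=(-1.5163, 1.5337) x3=(1.2114, 0.0342)
step 33: x0=(-0.4026, -0.8695) x1=(2.9916, 0.3431) x2=(-1.5262, 1.5480) x3=(1.2047, 0.0136)
step 34: x0=(-0.3956, -0.8706) x1=(3.0338, 0.3252) x2=(-1.5362, 1.5625) x3=(1.1979, -0.0070)
step 35: x0=(-0.3887, -0.8718) x1=(3.0761, 0.3073) x2=(-1.5464, 1.5770) x3=(1.1913, -0.0275)
step 36: x0=(-0.3819, -0.8732) x1=(3.1186, 0.2894) x2=(-1.5567, 1.5917) x3=(1.1847, -0.0480)
step 37: x0=(-0.3753, -0.8746) x1=(3.1612, 0.2716) x2=(-1.5672, 1.6066) x3=(1.1783, -0.0685)
step 38: x0=(-0.3687, -0.8762) x1=(3.2041, 0.2538) x2=(-1.5777, 1.6215) x3=(1.1719, -0.0889)

yes, particle 1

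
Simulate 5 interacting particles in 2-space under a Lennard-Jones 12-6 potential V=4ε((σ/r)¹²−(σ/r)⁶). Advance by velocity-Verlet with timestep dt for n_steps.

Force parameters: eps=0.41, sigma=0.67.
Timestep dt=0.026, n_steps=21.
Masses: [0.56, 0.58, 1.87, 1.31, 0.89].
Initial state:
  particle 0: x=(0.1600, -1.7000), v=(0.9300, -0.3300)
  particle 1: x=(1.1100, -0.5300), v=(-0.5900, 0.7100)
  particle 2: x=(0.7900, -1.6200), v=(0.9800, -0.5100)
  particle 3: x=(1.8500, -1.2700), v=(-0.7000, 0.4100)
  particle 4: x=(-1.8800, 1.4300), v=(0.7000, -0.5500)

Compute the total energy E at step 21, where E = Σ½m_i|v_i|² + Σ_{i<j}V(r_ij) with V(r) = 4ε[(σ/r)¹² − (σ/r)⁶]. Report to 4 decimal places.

step 0: x0=(0.1600, -1.7000) x1=(1.1100, -0.5300) x2=(0.7900, -1.6200) x3=(1.8500, -1.2700) x4=(-1.8800, 1.4300)
step 1: x0=(0.1617, -1.7114) x1=(1.0948, -0.5120) x2=(0.8223, -1.6323) x3=(1.8316, -1.2593) x4=(-1.8618, 1.4157)
step 2: x0=(0.1434, -1.7252) x1=(1.0800, -0.4948) x2=(0.8608, -1.6438) x3=(1.8128, -1.2484) x4=(-1.8436, 1.4014)
step 3: x0=(0.1222, -1.7392) x1=(1.0655, -0.4784) x2=(0.9004, -1.6549) x3=(1.7934, -1.2375) x4=(-1.8254, 1.3871)
step 4: x0=(0.1024, -1.7531) x1=(1.0513, -0.4628) x2=(0.9399, -1.6659) x3=(1.7735, -1.2266) x4=(-1.8072, 1.3728)
step 5: x0=(0.0844, -1.7667) x1=(1.0376, -0.4480) x2=(0.9791, -1.6767) x3=(1.7530, -1.2156) x4=(-1.7890, 1.3585)
step 6: x0=(0.0678, -1.7802) x1=(1.0243, -0.4339) x2=(1.0184, -1.6873) x3=(1.7317, -1.2049) x4=(-1.7708, 1.3442)
step 7: x0=(0.0525, -1.7935) x1=(1.0114, -0.4205) x2=(1.0577, -1.6975) x3=(1.7096, -1.1943) x4=(-1.7526, 1.3299)
step 8: x0=(0.0379, -1.8067) x1=(0.9989, -0.4078) x2=(1.0972, -1.7073) x3=(1.6867, -1.1839) x4=(-1.7344, 1.3156)
step 9: x0=(0.0241, -1.8199) x1=(0.9869, -0.3957) x2=(1.1368, -1.7169) x3=(1.6631, -1.1737) x4=(-1.7162, 1.3013)
step 10: x0=(0.0107, -1.8329) x1=(0.9753, -0.3844) x2=(1.1763, -1.7264) x3=(1.6392, -1.1634) x4=(-1.6980, 1.2870)
step 11: x0=(-0.0023, -1.8459) x1=(0.9642, -0.3738) x2=(1.2153, -1.7363) x3=(1.6157, -1.1521) x4=(-1.6798, 1.2727)
step 12: x0=(-0.0151, -1.8589) x1=(0.9537, -0.3639) x2=(1.2534, -1.7475) x3=(1.5932, -1.1388) x4=(-1.6616, 1.2584)
step 13: x0=(-0.0276, -1.8718) x1=(0.9437, -0.3547) x2=(1.2902, -1.7607) x3=(1.5721, -1.1223) x4=(-1.6434, 1.2441)
step 14: x0=(-0.0400, -1.8847) x1=(0.9342, -0.3463) x2=(1.3262, -1.7759) x3=(1.5520, -1.1025) x4=(-1.6252, 1.2298)
step 15: x0=(-0.0522, -1.8975) x1=(0.9254, -0.3387) x2=(1.3616, -1.7925) x3=(1.5323, -1.0804) x4=(-1.6070, 1.2155)
step 16: x0=(-0.0643, -1.9103) x1=(0.9172, -0.3321) x2=(1.3968, -1.8096) x3=(1.5124, -1.0573) x4=(-1.5888, 1.2012)
step 17: x0=(-0.0763, -1.9231) x1=(0.9099, -0.3264) x2=(1.4321, -1.8264) x3=(1.4922, -1.0340) x4=(-1.5706, 1.1869)
step 18: x0=(-0.0882, -1.9359) x1=(0.9033, -0.3217) x2=(1.4674, -1.8429) x3=(1.4716, -1.0109) x4=(-1.5524, 1.1726)
step 19: x0=(-0.1000, -1.9486) x1=(0.8977, -0.3183) x2=(1.5026, -1.8588) x3=(1.4505, -0.9881) x4=(-1.5342, 1.1583)
step 20: x0=(-0.1118, -1.9613) x1=(0.8932, -0.3161) x2=(1.5378, -1.8742) x3=(1.4290, -0.9654) x4=(-1.5160, 1.1440)
step 21: x0=(-0.1236, -1.9741) x1=(0.8897, -0.3153) x2=(1.5730, -1.8891) x3=(1.4071, -0.9427) x4=(-1.4977, 1.1297)
step 0 velocities: v0=(0.9300, -0.3300) v1=(-0.5900, 0.7100) v2=(0.9800, -0.5100) v3=(-0.7000, 0.4100) v4=(0.7000, -0.5500)
step 0: KE=2.4447, PE=0.5948, E=3.0395
step 21 velocities: v0=(-0.4509, -0.4883) v1=(-0.1132, 0.0066) v2=(1.3507, -0.5695) v3=(-0.8501, 0.8742) v4=(0.7003, -0.5502)
step 21: KE=3.4634, PE=-0.5383, E=2.9251

2.9251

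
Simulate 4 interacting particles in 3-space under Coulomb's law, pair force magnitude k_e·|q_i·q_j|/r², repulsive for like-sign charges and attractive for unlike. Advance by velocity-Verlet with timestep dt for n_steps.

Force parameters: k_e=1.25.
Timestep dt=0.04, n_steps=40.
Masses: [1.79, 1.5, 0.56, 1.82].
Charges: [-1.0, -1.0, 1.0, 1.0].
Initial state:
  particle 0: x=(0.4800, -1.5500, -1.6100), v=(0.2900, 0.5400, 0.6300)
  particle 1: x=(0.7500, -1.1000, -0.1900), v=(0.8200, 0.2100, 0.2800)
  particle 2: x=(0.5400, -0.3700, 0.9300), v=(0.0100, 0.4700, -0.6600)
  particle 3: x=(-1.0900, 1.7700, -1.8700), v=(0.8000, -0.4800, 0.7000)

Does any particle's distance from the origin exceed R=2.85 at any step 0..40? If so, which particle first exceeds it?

no

step 0: x0=(0.4800, -1.5500, -1.6100) x1=(0.7500, -1.1000, -0.1900) x2=(0.5400, -0.3700, 0.9300) x3=(-1.0900, 1.7700, -1.8700)
step 1: x0=(0.4915, -1.5284, -1.5850) x1=(0.7828, -1.0913, -0.1782) x2=(0.5406, -0.3519, 0.9027) x3=(-1.0580, 1.7508, -1.8420)
step 2: x0=(0.5030, -1.5068, -1.5603) x1=(0.8155, -1.0819, -0.1654) x2=(0.5417, -0.3352, 0.8735) x3=(-1.0259, 1.7314, -1.8140)
step 3: x0=(0.5142, -1.4852, -1.5359) x1=(0.8481, -1.0718, -0.1514) x2=(0.5432, -0.3201, 0.8423) x3=(-0.9938, 1.7120, -1.7861)
step 4: x0=(0.5253, -1.4636, -1.5119) x1=(0.8806, -1.0611, -0.1362) x2=(0.5455, -0.3066, 0.8093) x3=(-0.9617, 1.6925, -1.7581)
step 5: x0=(0.5363, -1.4420, -1.4882) x1=(0.9130, -1.0495, -0.1199) x2=(0.5484, -0.2949, 0.7742) x3=(-0.9295, 1.6729, -1.7302)
step 6: x0=(0.5471, -1.4204, -1.4649) x1=(0.9452, -1.0372, -0.1024) x2=(0.5522, -0.2851, 0.7371) x3=(-0.8972, 1.6531, -1.7023)
step 7: x0=(0.5577, -1.3987, -1.4418) x1=(0.9773, -1.0241, -0.0837) x2=(0.5569, -0.2773, 0.6980) x3=(-0.8650, 1.6333, -1.6744)
step 8: x0=(0.5681, -1.3770, -1.4191) x1=(1.0091, -1.0101, -0.0638) x2=(0.5627, -0.2716, 0.6567) x3=(-0.8327, 1.6134, -1.6466)
step 9: x0=(0.5783, -1.3552, -1.3967) x1=(1.0406, -0.9951, -0.0427) x2=(0.5698, -0.2683, 0.6133) x3=(-0.8003, 1.5934, -1.6187)
step 10: x0=(0.5884, -1.3333, -1.3746) x1=(1.0718, -0.9792, -0.0204) x2=(0.5783, -0.2676, 0.5677) x3=(-0.7679, 1.5734, -1.5909)
step 11: x0=(0.5982, -1.3114, -1.3527) x1=(1.1025, -0.9623, 0.0030) x2=(0.5885, -0.2696, 0.5199) x3=(-0.7354, 1.5532, -1.5631)
step 12: x0=(0.6077, -1.2893, -1.3311) x1=(1.1327, -0.9442, 0.0277) x2=(0.6007, -0.2747, 0.4699) x3=(-0.7029, 1.5329, -1.5354)
step 13: x0=(0.6171, -1.2672, -1.3098) x1=(1.1623, -0.9248, 0.0535) x2=(0.6152, -0.2831, 0.4176) x3=(-0.6704, 1.5125, -1.5077)
step 14: x0=(0.6262, -1.2449, -1.2886) x1=(1.1910, -0.9042, 0.0804) x2=(0.6324, -0.2951, 0.3631) x3=(-0.6378, 1.4920, -1.4800)
step 15: x0=(0.6351, -1.2224, -1.2676) x1=(1.2188, -0.8822, 0.1083) x2=(0.6528, -0.3112, 0.3066) x3=(-0.6052, 1.4715, -1.4524)
step 16: x0=(0.6438, -1.1998, -1.2468) x1=(1.2455, -0.8585, 0.1372) x2=(0.6770, -0.3317, 0.2481) x3=(-0.5726, 1.4508, -1.4248)
step 17: x0=(0.6522, -1.1770, -1.2261) x1=(1.2707, -0.8333, 0.1668) x2=(0.7056, -0.3570, 0.1881) x3=(-0.5398, 1.4301, -1.3972)
step 18: x0=(0.6605, -1.1539, -1.2054) x1=(1.2941, -0.8062, 0.1969) x2=(0.7393, -0.3876, 0.1270) x3=(-0.5071, 1.4092, -1.3697)
step 19: x0=(0.6685, -1.1306, -1.1847) x1=(1.3156, -0.7773, 0.2271) x2=(0.7790, -0.4236, 0.0657) x3=(-0.4743, 1.3883, -1.3422)
step 20: x0=(0.6763, -1.1070, -1.1640) x1=(1.3347, -0.7466, 0.2570) x2=(0.8255, -0.4652, 0.0051) x3=(-0.4415, 1.3673, -1.3147)
step 21: x0=(0.6839, -1.0830, -1.1431) x1=(1.3514, -0.7142, 0.2860) x2=(0.8791, -0.5120, -0.0535) x3=(-0.4086, 1.3462, -1.2872)
step 22: x0=(0.6914, -1.0587, -1.1219) x1=(1.3654, -0.6804, 0.3134) x2=(0.9398, -0.5634, -0.1085) x3=(-0.3757, 1.3250, -1.2598)
step 23: x0=(0.6989, -1.0339, -1.1004) x1=(1.3771, -0.6458, 0.3388) x2=(1.0069, -0.6181, -0.1591) x3=(-0.3428, 1.3037, -1.2323)
step 24: x0=(0.7063, -1.0087, -1.0784) x1=(1.3868, -0.6108, 0.3617) x2=(1.0789, -0.6749, -0.2048) x3=(-0.3097, 1.2823, -1.2049)
step 25: x0=(0.7140, -0.9831, -1.0559) x1=(1.3952, -0.5759, 0.3822) x2=(1.1540, -0.7324, -0.2458) x3=(-0.2767, 1.2608, -1.1774)
step 26: x0=(0.7220, -0.9571, -1.0327) x1=(1.4027, -0.5414, 0.4005) x2=(1.2301, -0.7896, -0.2832) x3=(-0.2436, 1.2391, -1.1500)
step 27: x0=(0.7304, -0.9308, -1.0087) x1=(1.4098, -0.5074, 0.4169) x2=(1.3057, -0.8458, -0.3180) x3=(-0.2104, 1.2173, -1.1225)
step 28: x0=(0.7395, -0.9043, -0.9841) x1=(1.4167, -0.4741, 0.4319) x2=(1.3795, -0.9006, -0.3512) x3=(-0.1771, 1.1954, -1.0949)
step 29: x0=(0.7492, -0.8777, -0.9589) x1=(1.4236, -0.4413, 0.4458) x2=(1.4505, -0.9537, -0.3833) x3=(-0.1438, 1.1733, -1.0673)
step 30: x0=(0.7598, -0.8511, -0.9333) x1=(1.4307, -0.4090, 0.4588) x2=(1.5185, -1.0048, -0.4150) x3=(-0.1104, 1.1510, -1.0397)
step 31: x0=(0.7711, -0.8247, -0.9073) x1=(1.4381, -0.3772, 0.4712) x2=(1.5831, -1.0538, -0.4461) x3=(-0.0768, 1.1286, -1.0120)
step 32: x0=(0.7832, -0.7984, -0.8811) x1=(1.4456, -0.3456, 0.4831) x2=(1.6443, -1.1006, -0.4769) x3=(-0.0432, 1.1059, -0.9842)
step 33: x0=(0.7959, -0.7723, -0.8549) x1=(1.4534, -0.3144, 0.4947) x2=(1.7024, -1.1453, -0.5073) x3=(-0.0094, 1.0830, -0.9563)
step 34: x0=(0.8093, -0.7466, -0.8287) x1=(1.4614, -0.2833, 0.5061) x2=(1.7574, -1.1878, -0.5371) x3=(0.0244, 1.0599, -0.9284)
step 35: x0=(0.8231, -0.7210, -0.8027) x1=(1.4697, -0.2523, 0.5173) x2=(1.8097, -1.2284, -0.5664) x3=(0.0585, 1.0365, -0.9003)
step 36: x0=(0.8374, -0.6957, -0.7769) x1=(1.4782, -0.2215, 0.5284) x2=(1.8595, -1.2669, -0.5950) x3=(0.0926, 1.0128, -0.8721)
step 37: x0=(0.8521, -0.6707, -0.7514) x1=(1.4869, -0.1907, 0.5395) x2=(1.9071, -1.3037, -0.6230) x3=(0.1270, 0.9889, -0.8438)
step 38: x0=(0.8671, -0.6459, -0.7263) x1=(1.4958, -0.1599, 0.5505) x2=(1.9525, -1.3387, -0.6503) x3=(0.1615, 0.9646, -0.8153)
step 39: x0=(0.8822, -0.6212, -0.7015) x1=(1.5049, -0.1291, 0.5616) x2=(1.9961, -1.3721, -0.6769) x3=(0.1962, 0.9400, -0.7867)
step 40: x0=(0.8975, -0.5968, -0.6772) x1=(1.5142, -0.0982, 0.5728) x2=(2.0380, -1.4040, -0.7028) x3=(0.2312, 0.9150, -0.7580)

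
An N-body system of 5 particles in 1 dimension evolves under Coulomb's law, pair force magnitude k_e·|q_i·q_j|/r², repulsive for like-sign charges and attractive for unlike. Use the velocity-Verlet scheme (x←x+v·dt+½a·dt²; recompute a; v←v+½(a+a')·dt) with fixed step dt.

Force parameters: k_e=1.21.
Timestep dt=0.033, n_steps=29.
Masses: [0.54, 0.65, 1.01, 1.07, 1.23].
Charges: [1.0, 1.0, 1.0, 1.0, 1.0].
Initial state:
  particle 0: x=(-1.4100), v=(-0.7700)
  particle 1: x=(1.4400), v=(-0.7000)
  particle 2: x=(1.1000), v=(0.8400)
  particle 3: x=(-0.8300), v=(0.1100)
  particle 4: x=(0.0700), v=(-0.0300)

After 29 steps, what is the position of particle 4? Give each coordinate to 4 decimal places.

(0.0507)

step 0: x0=(-1.4100) x1=(1.4400) x2=(1.1000) x3=(-0.8300) x4=(0.0700)
step 1: x0=(-1.4399) x1=(1.4265) x2=(1.1230) x3=(-0.8256) x4=(0.0691)
step 2: x0=(-1.4781) x1=(1.4368) x2=(1.1335) x3=(-0.8200) x4=(0.0685)
step 3: x0=(-1.5235) x1=(1.4708) x2=(1.1315) x3=(-0.8137) x4=(0.0682)
step 4: x0=(-1.5754) x1=(1.5241) x2=(1.1199) x3=(-0.8071) x4=(0.0682)
step 5: x0=(-1.6329) x1=(1.5914) x2=(1.1020) x3=(-0.8006) x4=(0.0685)
step 6: x0=(-1.6953) x1=(1.6685) x2=(1.0804) x3=(-0.7945) x4=(0.0691)
step 7: x0=(-1.7621) x1=(1.7528) x2=(1.0569) x3=(-0.7891) x4=(0.0701)
step 8: x0=(-1.8326) x1=(1.8424) x2=(1.0325) x3=(-0.7846) x4=(0.0713)
step 9: x0=(-1.9065) x1=(1.9363) x2=(1.0082) x3=(-0.7812) x4=(0.0728)
step 10: x0=(-1.9835) x1=(2.0335) x2=(0.9843) x3=(-0.7791) x4=(0.0745)
step 11: x0=(-2.0631) x1=(2.1334) x2=(0.9615) x3=(-0.7784) x4=(0.0763)
step 12: x0=(-2.1451) x1=(2.2357) x2=(0.9399) x3=(-0.7791) x4=(0.0783)
step 13: x0=(-2.2293) x1=(2.3399) x2=(0.9199) x3=(-0.7815) x4=(0.0802)
step 14: x0=(-2.3155) x1=(2.4459) x2=(0.9016) x3=(-0.7854) x4=(0.0820)
step 15: x0=(-2.4035) x1=(2.5533) x2=(0.8853) x3=(-0.7910) x4=(0.0837)
step 16: x0=(-2.4932) x1=(2.6621) x2=(0.8712) x3=(-0.7983) x4=(0.0851)
step 17: x0=(-2.5844) x1=(2.7720) x2=(0.8594) x3=(-0.8073) x4=(0.0862)
step 18: x0=(-2.6770) x1=(2.8830) x2=(0.8500) x3=(-0.8180) x4=(0.0868)
step 19: x0=(-2.7709) x1=(2.9950) x2=(0.8431) x3=(-0.8304) x4=(0.0868)
step 20: x0=(-2.8660) x1=(3.1079) x2=(0.8387) x3=(-0.8444) x4=(0.0863)
step 21: x0=(-2.9623) x1=(3.2215) x2=(0.8369) x3=(-0.8601) x4=(0.0851)
step 22: x0=(-3.0595) x1=(3.3359) x2=(0.8378) x3=(-0.8773) x4=(0.0832)
step 23: x0=(-3.1578) x1=(3.4510) x2=(0.8413) x3=(-0.8962) x4=(0.0807)
step 24: x0=(-3.2570) x1=(3.5667) x2=(0.8473) x3=(-0.9165) x4=(0.0773)
step 25: x0=(-3.3570) x1=(3.6829) x2=(0.8559) x3=(-0.9383) x4=(0.0733)
step 26: x0=(-3.4579) x1=(3.7998) x2=(0.8669) x3=(-0.9616) x4=(0.0686)
step 27: x0=(-3.5595) x1=(3.9171) x2=(0.8803) x3=(-0.9863) x4=(0.0632)
step 28: x0=(-3.6618) x1=(4.0349) x2=(0.8960) x3=(-1.0122) x4=(0.0572)
step 29: x0=(-3.7648) x1=(4.1532) x2=(0.9137) x3=(-1.0395) x4=(0.0507)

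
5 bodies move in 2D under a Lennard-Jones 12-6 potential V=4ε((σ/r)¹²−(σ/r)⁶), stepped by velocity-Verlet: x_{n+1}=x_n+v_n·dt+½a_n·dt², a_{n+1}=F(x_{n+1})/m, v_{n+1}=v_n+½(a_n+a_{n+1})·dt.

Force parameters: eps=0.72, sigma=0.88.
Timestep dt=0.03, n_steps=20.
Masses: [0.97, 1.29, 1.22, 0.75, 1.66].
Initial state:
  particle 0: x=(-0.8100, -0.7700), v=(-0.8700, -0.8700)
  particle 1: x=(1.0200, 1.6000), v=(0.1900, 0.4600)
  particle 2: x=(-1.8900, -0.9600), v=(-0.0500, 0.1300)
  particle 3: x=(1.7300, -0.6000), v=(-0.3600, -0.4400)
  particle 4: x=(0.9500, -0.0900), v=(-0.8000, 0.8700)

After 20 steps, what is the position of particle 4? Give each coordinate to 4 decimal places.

step 0: x0=(-0.8100, -0.7700) x1=(1.0200, 1.6000) x2=(-1.8900, -0.9600) x3=(1.7300, -0.6000) x4=(0.9500, -0.0900)
step 1: x0=(-0.8369, -0.7962) x1=(1.0257, 1.6137) x2=(-1.8908, -0.9560) x3=(1.7219, -0.6150) x4=(0.9247, -0.0630)
step 2: x0=(-0.8655, -0.8227) x1=(1.0314, 1.6273) x2=(-1.8902, -0.9517) x3=(1.7150, -0.6308) x4=(0.8989, -0.0356)
step 3: x0=(-0.8954, -0.8493) x1=(1.0371, 1.6407) x2=(-1.8885, -0.9474) x3=(1.7072, -0.6458) x4=(0.8735, -0.0084)
step 4: x0=(-0.9257, -0.8759) x1=(1.0427, 1.6539) x2=(-1.8864, -0.9430) x3=(1.6976, -0.6596) x4=(0.8487, 0.0183)
step 5: x0=(-0.9543, -0.9024) x1=(1.0484, 1.6670) x2=(-1.8857, -0.9386) x3=(1.6863, -0.6719) x4=(0.8248, 0.0445)
step 6: x0=(-0.9778, -0.9287) x1=(1.0540, 1.6799) x2=(-1.8889, -0.9345) x3=(1.6731, -0.6828) x4=(0.8017, 0.0701)
step 7: x0=(-0.9923, -0.9549) x1=(1.0596, 1.6926) x2=(-1.8992, -0.9303) x3=(1.6583, -0.6921) x4=(0.7793, 0.0952)
step 8: x0=(-0.9970, -0.9813) x1=(1.0652, 1.7051) x2=(-1.9173, -0.9260) x3=(1.6420, -0.7002) x4=(0.7576, 0.1199)
step 9: x0=(-0.9949, -1.0081) x1=(1.0708, 1.7174) x2=(-1.9408, -0.9213) x3=(1.6243, -0.7070) x4=(0.7364, 0.1441)
step 10: x0=(-0.9899, -1.0351) x1=(1.0763, 1.7295) x2=(-1.9665, -0.9165) x3=(1.6054, -0.7126) x4=(0.7159, 0.1679)
step 11: x0=(-0.9847, -1.0621) x1=(1.0817, 1.7414) x2=(-1.9923, -0.9116) x3=(1.5855, -0.7172) x4=(0.6958, 0.1914)
step 12: x0=(-0.9806, -1.0889) x1=(1.0871, 1.7531) x2=(-2.0173, -0.9068) x3=(1.5645, -0.7208) x4=(0.6762, 0.2145)
step 13: x0=(-0.9780, -1.1155) x1=(1.0925, 1.7646) x2=(-2.0410, -0.9023) x3=(1.5427, -0.7234) x4=(0.6570, 0.2374)
step 14: x0=(-0.9771, -1.1416) x1=(1.0978, 1.7759) x2=(-2.0632, -0.8980) x3=(1.5200, -0.7251) x4=(0.6381, 0.2600)
step 15: x0=(-0.9780, -1.1673) x1=(1.1031, 1.7870) x2=(-2.0841, -0.8941) x3=(1.4965, -0.7259) x4=(0.6197, 0.2824)
step 16: x0=(-0.9805, -1.1926) x1=(1.1082, 1.7979) x2=(-2.1036, -0.8905) x3=(1.4723, -0.7260) x4=(0.6016, 0.3046)
step 17: x0=(-0.9845, -1.2174) x1=(1.1133, 1.8086) x2=(-2.1219, -0.8872) x3=(1.4475, -0.7252) x4=(0.5839, 0.3265)
step 18: x0=(-0.9900, -1.2418) x1=(1.1184, 1.8190) x2=(-2.1390, -0.8842) x3=(1.4220, -0.7237) x4=(0.5664, 0.3483)
step 19: x0=(-0.9967, -1.2658) x1=(1.1234, 1.8293) x2=(-2.1551, -0.8816) x3=(1.3959, -0.7215) x4=(0.5493, 0.3699)
step 20: x0=(-1.0047, -1.2893) x1=(1.1282, 1.8393) x2=(-2.1701, -0.8793) x3=(1.3693, -0.7186) x4=(0.5324, 0.3913)

(0.5324, 0.3913)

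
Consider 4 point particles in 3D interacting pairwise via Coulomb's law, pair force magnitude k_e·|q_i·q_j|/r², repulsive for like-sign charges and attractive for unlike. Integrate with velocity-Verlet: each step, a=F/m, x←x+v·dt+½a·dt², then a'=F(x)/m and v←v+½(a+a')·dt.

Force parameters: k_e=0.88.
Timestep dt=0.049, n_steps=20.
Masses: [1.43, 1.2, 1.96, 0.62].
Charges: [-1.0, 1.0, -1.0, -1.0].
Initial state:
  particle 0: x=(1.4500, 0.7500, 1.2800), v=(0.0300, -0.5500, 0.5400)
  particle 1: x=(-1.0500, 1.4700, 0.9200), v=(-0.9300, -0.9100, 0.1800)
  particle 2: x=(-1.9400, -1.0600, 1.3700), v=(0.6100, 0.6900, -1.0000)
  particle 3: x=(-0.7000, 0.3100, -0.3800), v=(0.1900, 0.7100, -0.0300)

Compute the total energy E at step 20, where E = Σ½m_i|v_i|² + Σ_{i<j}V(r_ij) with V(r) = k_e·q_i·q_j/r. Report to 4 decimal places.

step 0: x0=(1.4500, 0.7500, 1.2800) x1=(-1.0500, 1.4700, 0.9200) x2=(-1.9400, -1.0600, 1.3700) x3=(-0.7000, 0.3100, -0.3800)
step 1: x0=(1.4515, 0.7231, 1.3065) x1=(-1.0954, 1.4251, 0.9287) x2=(-1.9102, -1.0262, 1.3210) x3=(-0.6908, 0.3452, -0.3814)
step 2: x0=(1.4530, 0.6964, 1.3331) x1=(-1.1406, 1.3795, 0.9369) x2=(-1.8804, -0.9923, 1.2722) x3=(-0.6820, 0.3814, -0.3826)
step 3: x0=(1.4546, 0.6697, 1.3598) x1=(-1.1854, 1.3332, 0.9449) x2=(-1.8508, -0.9585, 1.2234) x3=(-0.6736, 0.4185, -0.3836)
step 4: x0=(1.4563, 0.6432, 1.3866) x1=(-1.2299, 1.2863, 0.9523) x2=(-1.8213, -0.9246, 1.1748) x3=(-0.6656, 0.4566, -0.3843)
step 5: x0=(1.4580, 0.6168, 1.4134) x1=(-1.2741, 1.2387, 0.9594) x2=(-1.7918, -0.8906, 1.1262) x3=(-0.6580, 0.4955, -0.3847)
step 6: x0=(1.4597, 0.5905, 1.4404) x1=(-1.3179, 1.1904, 0.9660) x2=(-1.7625, -0.8566, 1.0777) x3=(-0.6510, 0.5354, -0.3847)
step 7: x0=(1.4616, 0.5643, 1.4675) x1=(-1.3613, 1.1414, 0.9721) x2=(-1.7334, -0.8225, 1.0294) x3=(-0.6445, 0.5762, -0.3845)
step 8: x0=(1.4636, 0.5381, 1.4947) x1=(-1.4043, 1.0917, 0.9777) x2=(-1.7043, -0.7883, 0.9811) x3=(-0.6385, 0.6178, -0.3838)
step 9: x0=(1.4656, 0.5120, 1.5220) x1=(-1.4469, 1.0413, 0.9828) x2=(-1.6754, -0.7540, 0.9330) x3=(-0.6332, 0.6602, -0.3828)
step 10: x0=(1.4677, 0.4860, 1.5495) x1=(-1.4891, 0.9901, 0.9874) x2=(-1.6467, -0.7195, 0.8850) x3=(-0.6284, 0.7034, -0.3815)
step 11: x0=(1.4699, 0.4601, 1.5770) x1=(-1.5307, 0.9383, 0.9914) x2=(-1.6181, -0.6849, 0.8371) x3=(-0.6243, 0.7473, -0.3798)
step 12: x0=(1.4723, 0.4342, 1.6047) x1=(-1.5719, 0.8856, 0.9949) x2=(-1.5897, -0.6500, 0.7894) x3=(-0.6208, 0.7920, -0.3778)
step 13: x0=(1.4747, 0.4083, 1.6325) x1=(-1.6126, 0.8322, 0.9978) x2=(-1.5614, -0.6149, 0.7419) x3=(-0.6180, 0.8372, -0.3755)
step 14: x0=(1.4772, 0.3825, 1.6604) x1=(-1.6527, 0.7780, 1.0001) x2=(-1.5334, -0.5795, 0.6946) x3=(-0.6157, 0.8831, -0.3729)
step 15: x0=(1.4798, 0.3567, 1.6884) x1=(-1.6921, 0.7229, 1.0017) x2=(-1.5057, -0.5438, 0.6475) x3=(-0.6140, 0.9296, -0.3702)
step 16: x0=(1.4826, 0.3309, 1.7166) x1=(-1.7310, 0.6669, 1.0027) x2=(-1.4782, -0.5078, 0.6006) x3=(-0.6129, 0.9767, -0.3672)
step 17: x0=(1.4854, 0.3051, 1.7449) x1=(-1.7691, 0.6099, 1.0029) x2=(-1.4511, -0.4713, 0.5541) x3=(-0.6123, 1.0243, -0.3642)
step 18: x0=(1.4883, 0.2794, 1.7733) x1=(-1.8065, 0.5520, 1.0024) x2=(-1.4245, -0.4345, 0.5079) x3=(-0.6123, 1.0725, -0.3611)
step 19: x0=(1.4914, 0.2536, 1.8019) x1=(-1.8429, 0.4931, 1.0010) x2=(-1.3982, -0.3972, 0.4622) x3=(-0.6127, 1.1212, -0.3579)
step 20: x0=(1.4945, 0.2279, 1.8306) x1=(-1.8784, 0.4333, 0.9986) x2=(-1.3726, -0.3595, 0.4170) x3=(-0.6134, 1.1705, -0.3547)
step 0 velocities: v0=(0.0300, -0.5500, 0.5400) v1=(-0.9300, -0.9100, 0.1800) v2=(0.6100, 0.6900, -1.0000) v3=(0.1900, 0.7100, -0.0300)
step 0: KE=3.4396, PE=-0.2593, E=3.1803
step 20 velocities: v0=(0.0654, -0.5258, 0.5869) v1=(-0.7129, -1.2296, -0.0588) v2=(0.5177, 0.7726, -0.9176) v3=(-0.0201, 1.0116, 0.0637)
step 20: KE=3.6526, PE=-0.4730, E=3.1796

3.1796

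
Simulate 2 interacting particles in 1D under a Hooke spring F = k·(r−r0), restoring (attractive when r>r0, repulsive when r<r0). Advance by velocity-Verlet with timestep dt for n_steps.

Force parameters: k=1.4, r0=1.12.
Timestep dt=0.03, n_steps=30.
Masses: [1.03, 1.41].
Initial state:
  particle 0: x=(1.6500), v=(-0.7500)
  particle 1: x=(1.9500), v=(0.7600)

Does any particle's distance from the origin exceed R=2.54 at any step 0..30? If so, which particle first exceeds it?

step 0: x0=(1.6500) x1=(1.9500)
step 1: x0=(1.6270) x1=(1.9732)
step 2: x0=(1.6031) x1=(1.9970)
step 3: x0=(1.5782) x1=(2.0215)
step 4: x0=(1.5525) x1=(2.0466)
step 5: x0=(1.5261) x1=(2.0723)
step 6: x0=(1.4990) x1=(2.0985)
step 7: x0=(1.4712) x1=(2.1251)
step 8: x0=(1.4429) x1=(2.1522)
step 9: x0=(1.4140) x1=(2.1796)
step 10: x0=(1.3848) x1=(2.2074)
step 11: x0=(1.3551) x1=(2.2354)
step 12: x0=(1.3252) x1=(2.2636)
step 13: x0=(1.2950) x1=(2.2920)
step 14: x0=(1.2647) x1=(2.3205)
step 15: x0=(1.2344) x1=(2.3491)
step 16: x0=(1.2040) x1=(2.3776)
step 17: x0=(1.1736) x1=(2.4062)
step 18: x0=(1.1435) x1=(2.4346)
step 19: x0=(1.1135) x1=(2.4628)
step 20: x0=(1.0838) x1=(2.4909)
step 21: x0=(1.0544) x1=(2.5187)
step 22: x0=(1.0255) x1=(2.5462)
step 23: x0=(0.9971) x1=(2.5733)
step 24: x0=(0.9692) x1=(2.6000)
step 25: x0=(0.9420) x1=(2.6263)
step 26: x0=(0.9154) x1=(2.6521)
step 27: x0=(0.8896) x1=(2.6773)
step 28: x0=(0.8646) x1=(2.7019)
step 29: x0=(0.8405) x1=(2.7259)
step 30: x0=(0.8173) x1=(2.7492)

yes, particle 1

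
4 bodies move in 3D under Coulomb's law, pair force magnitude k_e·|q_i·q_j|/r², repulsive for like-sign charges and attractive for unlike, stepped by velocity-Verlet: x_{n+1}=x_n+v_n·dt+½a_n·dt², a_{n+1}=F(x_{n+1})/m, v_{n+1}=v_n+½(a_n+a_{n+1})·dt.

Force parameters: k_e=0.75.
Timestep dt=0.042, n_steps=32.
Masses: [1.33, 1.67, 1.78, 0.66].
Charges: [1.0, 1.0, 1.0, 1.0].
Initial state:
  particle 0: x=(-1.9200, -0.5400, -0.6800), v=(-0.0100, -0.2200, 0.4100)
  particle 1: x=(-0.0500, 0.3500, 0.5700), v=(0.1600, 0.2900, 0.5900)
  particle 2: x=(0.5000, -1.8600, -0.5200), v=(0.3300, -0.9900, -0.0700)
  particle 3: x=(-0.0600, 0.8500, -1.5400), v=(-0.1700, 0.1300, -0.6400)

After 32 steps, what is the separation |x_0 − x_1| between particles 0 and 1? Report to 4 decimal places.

step 0: x0=(-1.9200, -0.5400, -0.6800) x1=(-0.0500, 0.3500, 0.5700) x2=(0.5000, -1.8600, -0.5200) x3=(-0.0600, 0.8500, -1.5400)
step 1: x0=(-1.9206, -0.5493, -0.6628) x1=(-0.0432, 0.3622, 0.5949) x2=(0.5139, -1.9017, -0.5229) x3=(-0.0670, 0.8557, -1.5672)
step 2: x0=(-1.9216, -0.5587, -0.6456) x1=(-0.0364, 0.3746, 0.6201) x2=(0.5280, -1.9436, -0.5259) x3=(-0.0739, 0.8619, -1.5950)
step 3: x0=(-1.9229, -0.5681, -0.6285) x1=(-0.0295, 0.3871, 0.6456) x2=(0.5421, -1.9857, -0.5289) x3=(-0.0806, 0.8685, -1.6233)
step 4: x0=(-1.9245, -0.5777, -0.6114) x1=(-0.0225, 0.3997, 0.6713) x2=(0.5564, -2.0281, -0.5319) x3=(-0.0870, 0.8756, -1.6522)
step 5: x0=(-1.9265, -0.5873, -0.5943) x1=(-0.0154, 0.4124, 0.6973) x2=(0.5708, -2.0706, -0.5349) x3=(-0.0934, 0.8831, -1.6817)
step 6: x0=(-1.9288, -0.5971, -0.5772) x1=(-0.0083, 0.4252, 0.7235) x2=(0.5853, -2.1133, -0.5379) x3=(-0.0995, 0.8910, -1.7116)
step 7: x0=(-1.9315, -0.6069, -0.5602) x1=(-0.0010, 0.4381, 0.7499) x2=(0.5999, -2.1562, -0.5409) x3=(-0.1055, 0.8994, -1.7421)
step 8: x0=(-1.9344, -0.6168, -0.5432) x1=(0.0063, 0.4511, 0.7766) x2=(0.6146, -2.1993, -0.5440) x3=(-0.1114, 0.9080, -1.7731)
step 9: x0=(-1.9377, -0.6267, -0.5262) x1=(0.0137, 0.4642, 0.8035) x2=(0.6295, -2.2425, -0.5470) x3=(-0.1171, 0.9171, -1.8046)
step 10: x0=(-1.9412, -0.6368, -0.5092) x1=(0.0211, 0.4775, 0.8306) x2=(0.6444, -2.2860, -0.5501) x3=(-0.1227, 0.9265, -1.8365)
step 11: x0=(-1.9450, -0.6470, -0.4922) x1=(0.0287, 0.4908, 0.8579) x2=(0.6594, -2.3295, -0.5532) x3=(-0.1281, 0.9363, -1.8689)
step 12: x0=(-1.9491, -0.6572, -0.4752) x1=(0.0363, 0.5042, 0.8854) x2=(0.6745, -2.3733, -0.5563) x3=(-0.1335, 0.9464, -1.9018)
step 13: x0=(-1.9535, -0.6675, -0.4582) x1=(0.0440, 0.5178, 0.9130) x2=(0.6897, -2.4172, -0.5594) x3=(-0.1387, 0.9568, -1.9350)
step 14: x0=(-1.9581, -0.6778, -0.4412) x1=(0.0518, 0.5314, 0.9409) x2=(0.7049, -2.4612, -0.5625) x3=(-0.1438, 0.9675, -1.9687)
step 15: x0=(-1.9630, -0.6883, -0.4242) x1=(0.0596, 0.5451, 0.9689) x2=(0.7203, -2.5054, -0.5656) x3=(-0.1488, 0.9785, -2.0028)
step 16: x0=(-1.9682, -0.6988, -0.4072) x1=(0.0675, 0.5589, 0.9971) x2=(0.7357, -2.5497, -0.5688) x3=(-0.1537, 0.9898, -2.0373)
step 17: x0=(-1.9735, -0.7094, -0.3902) x1=(0.0755, 0.5728, 1.0254) x2=(0.7512, -2.5942, -0.5719) x3=(-0.1585, 1.0014, -2.0722)
step 18: x0=(-1.9791, -0.7201, -0.3733) x1=(0.0835, 0.5868, 1.0539) x2=(0.7668, -2.6387, -0.5751) x3=(-0.1632, 1.0132, -2.1074)
step 19: x0=(-1.9850, -0.7308, -0.3563) x1=(0.0916, 0.6009, 1.0826) x2=(0.7825, -2.6834, -0.5783) x3=(-0.1678, 1.0253, -2.1430)
step 20: x0=(-1.9910, -0.7416, -0.3393) x1=(0.0998, 0.6150, 1.1114) x2=(0.7982, -2.7283, -0.5814) x3=(-0.1724, 1.0377, -2.1790)
step 21: x0=(-1.9973, -0.7524, -0.3223) x1=(0.1081, 0.6293, 1.1404) x2=(0.8140, -2.7732, -0.5846) x3=(-0.1768, 1.0503, -2.2153)
step 22: x0=(-2.0038, -0.7634, -0.3053) x1=(0.1164, 0.6436, 1.1695) x2=(0.8299, -2.8183, -0.5878) x3=(-0.1812, 1.0631, -2.2519)
step 23: x0=(-2.0104, -0.7744, -0.2883) x1=(0.1248, 0.6580, 1.1987) x2=(0.8459, -2.8635, -0.5911) x3=(-0.1856, 1.0761, -2.2889)
step 24: x0=(-2.0173, -0.7854, -0.2713) x1=(0.1332, 0.6725, 1.2280) x2=(0.8619, -2.9087, -0.5943) x3=(-0.1898, 1.0894, -2.3261)
step 25: x0=(-2.0244, -0.7965, -0.2542) x1=(0.1417, 0.6871, 1.2575) x2=(0.8779, -2.9541, -0.5975) x3=(-0.1940, 1.1028, -2.3637)
step 26: x0=(-2.0316, -0.8077, -0.2372) x1=(0.1502, 0.7017, 1.2871) x2=(0.8941, -2.9996, -0.6008) x3=(-0.1982, 1.1165, -2.4016)
step 27: x0=(-2.0391, -0.8189, -0.2202) x1=(0.1588, 0.7164, 1.3169) x2=(0.9103, -3.0452, -0.6041) x3=(-0.2023, 1.1304, -2.4397)
step 28: x0=(-2.0467, -0.8301, -0.2031) x1=(0.1675, 0.7312, 1.3467) x2=(0.9265, -3.0909, -0.6073) x3=(-0.2063, 1.1444, -2.4781)
step 29: x0=(-2.0544, -0.8415, -0.1861) x1=(0.1762, 0.7461, 1.3766) x2=(0.9428, -3.1367, -0.6106) x3=(-0.2103, 1.1586, -2.5168)
step 30: x0=(-2.0624, -0.8528, -0.1690) x1=(0.1850, 0.7610, 1.4067) x2=(0.9592, -3.1826, -0.6139) x3=(-0.2142, 1.1731, -2.5558)
step 31: x0=(-2.0705, -0.8643, -0.1519) x1=(0.1938, 0.7760, 1.4369) x2=(0.9756, -3.2286, -0.6172) x3=(-0.2181, 1.1876, -2.5950)
step 32: x0=(-2.0787, -0.8757, -0.1348) x1=(0.2027, 0.7911, 1.4671) x2=(0.9921, -3.2746, -0.6205) x3=(-0.2220, 1.2024, -2.6345)

3.2480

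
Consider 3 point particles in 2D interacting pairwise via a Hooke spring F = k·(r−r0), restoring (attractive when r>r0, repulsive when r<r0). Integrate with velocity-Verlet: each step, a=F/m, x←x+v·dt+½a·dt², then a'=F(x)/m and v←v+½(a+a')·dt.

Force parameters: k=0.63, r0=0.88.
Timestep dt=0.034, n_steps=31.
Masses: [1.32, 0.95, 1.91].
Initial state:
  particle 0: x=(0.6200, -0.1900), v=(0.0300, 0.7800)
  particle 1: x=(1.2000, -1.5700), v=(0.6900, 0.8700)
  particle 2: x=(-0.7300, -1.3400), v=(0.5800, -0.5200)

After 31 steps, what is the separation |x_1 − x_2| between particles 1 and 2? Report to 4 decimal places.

step 0: x0=(0.6200, -0.1900) x1=(1.2000, -1.5700) x2=(-0.7300, -1.3400)
step 1: x0=(0.6209, -0.1638) x1=(1.2230, -1.5402) x2=(-0.7099, -1.3576)
step 2: x0=(0.6216, -0.1382) x1=(1.2449, -1.5098) x2=(-0.6892, -1.3750)
step 3: x0=(0.6220, -0.1134) x1=(1.2659, -1.4789) x2=(-0.6679, -1.3922)
step 4: x0=(0.6222, -0.0891) x1=(1.2858, -1.4476) x2=(-0.6458, -1.4091)
step 5: x0=(0.6222, -0.0656) x1=(1.3047, -1.4158) x2=(-0.6232, -1.4258)
step 6: x0=(0.6220, -0.0428) x1=(1.3226, -1.3836) x2=(-0.5998, -1.4423)
step 7: x0=(0.6216, -0.0207) x1=(1.3395, -1.3510) x2=(-0.5759, -1.4584)
step 8: x0=(0.6211, 0.0007) x1=(1.3554, -1.3180) x2=(-0.5513, -1.4742)
step 9: x0=(0.6203, 0.0213) x1=(1.3702, -1.2847) x2=(-0.5260, -1.4897)
step 10: x0=(0.6194, 0.0412) x1=(1.3840, -1.2510) x2=(-0.5002, -1.5048)
step 11: x0=(0.6183, 0.0603) x1=(1.3968, -1.2170) x2=(-0.4737, -1.5196)
step 12: x0=(0.6171, 0.0787) x1=(1.4085, -1.1827) x2=(-0.4466, -1.5340)
step 13: x0=(0.6157, 0.0963) x1=(1.4193, -1.1482) x2=(-0.4189, -1.5480)
step 14: x0=(0.6142, 0.1131) x1=(1.4291, -1.1135) x2=(-0.3907, -1.5615)
step 15: x0=(0.6126, 0.1292) x1=(1.4378, -1.0785) x2=(-0.3618, -1.5746)
step 16: x0=(0.6109, 0.1445) x1=(1.4456, -1.0434) x2=(-0.3324, -1.5873)
step 17: x0=(0.6091, 0.1589) x1=(1.4525, -1.0082) x2=(-0.3024, -1.5995)
step 18: x0=(0.6071, 0.1726) x1=(1.4583, -0.9728) x2=(-0.2719, -1.6111)
step 19: x0=(0.6051, 0.1855) x1=(1.4632, -0.9374) x2=(-0.2408, -1.6223)
step 20: x0=(0.6030, 0.1976) x1=(1.4672, -0.9019) x2=(-0.2093, -1.6330)
step 21: x0=(0.6008, 0.2089) x1=(1.4703, -0.8664) x2=(-0.1772, -1.6431)
step 22: x0=(0.5985, 0.2195) x1=(1.4725, -0.8309) x2=(-0.1446, -1.6527)
step 23: x0=(0.5962, 0.2292) x1=(1.4738, -0.7954) x2=(-0.1116, -1.6617)
step 24: x0=(0.5938, 0.2382) x1=(1.4742, -0.7600) x2=(-0.0781, -1.6701)
step 25: x0=(0.5914, 0.2463) x1=(1.4739, -0.7247) x2=(-0.0441, -1.6780)
step 26: x0=(0.5890, 0.2537) x1=(1.4727, -0.6896) x2=(-0.0098, -1.6852)
step 27: x0=(0.5865, 0.2603) x1=(1.4707, -0.6545) x2=(0.0250, -1.6918)
step 28: x0=(0.5840, 0.2662) x1=(1.4679, -0.6197) x2=(0.0602, -1.6978)
step 29: x0=(0.5815, 0.2713) x1=(1.4644, -0.5851) x2=(0.0958, -1.7032)
step 30: x0=(0.5789, 0.2756) x1=(1.4602, -0.5507) x2=(0.1318, -1.7080)
step 31: x0=(0.5764, 0.2792) x1=(1.4552, -0.5166) x2=(0.1681, -1.7120)

1.7566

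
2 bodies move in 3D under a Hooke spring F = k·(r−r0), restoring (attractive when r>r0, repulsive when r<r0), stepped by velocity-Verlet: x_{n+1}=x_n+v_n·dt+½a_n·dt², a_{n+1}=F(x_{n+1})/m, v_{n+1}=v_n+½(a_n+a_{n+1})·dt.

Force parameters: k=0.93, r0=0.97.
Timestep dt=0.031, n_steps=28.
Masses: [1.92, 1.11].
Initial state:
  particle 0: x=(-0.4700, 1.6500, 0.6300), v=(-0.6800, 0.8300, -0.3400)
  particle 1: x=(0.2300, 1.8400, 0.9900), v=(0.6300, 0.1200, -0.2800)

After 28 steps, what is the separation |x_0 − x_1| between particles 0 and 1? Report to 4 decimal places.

step 0: x0=(-0.4700, 1.6500, 0.6300) x1=(0.2300, 1.8400, 0.9900)
step 1: x0=(-0.4911, 1.6757, 0.6194) x1=(0.2496, 1.8437, 0.9813)
step 2: x0=(-0.5123, 1.7014, 0.6089) x1=(0.2693, 1.8475, 0.9727)
step 3: x0=(-0.5335, 1.7271, 0.5983) x1=(0.2890, 1.8513, 0.9642)
step 4: x0=(-0.5547, 1.7528, 0.5876) x1=(0.3088, 1.8550, 0.9556)
step 5: x0=(-0.5760, 1.7785, 0.5770) x1=(0.3286, 1.8588, 0.9471)
step 6: x0=(-0.5972, 1.8042, 0.5664) x1=(0.3484, 1.8626, 0.9385)
step 7: x0=(-0.6184, 1.8299, 0.5558) x1=(0.3682, 1.8664, 0.9300)
step 8: x0=(-0.6396, 1.8556, 0.5452) x1=(0.3879, 1.8701, 0.9214)
step 9: x0=(-0.6607, 1.8813, 0.5346) x1=(0.4075, 1.8739, 0.9127)
step 10: x0=(-0.6818, 1.9070, 0.5241) x1=(0.4270, 1.8777, 0.9041)
step 11: x0=(-0.7027, 1.9327, 0.5136) x1=(0.4463, 1.8815, 0.8954)
step 12: x0=(-0.7236, 1.9584, 0.5031) x1=(0.4654, 1.8852, 0.8866)
step 13: x0=(-0.7443, 1.9841, 0.4927) x1=(0.4844, 1.8890, 0.8777)
step 14: x0=(-0.7649, 2.0098, 0.4823) x1=(0.5031, 1.8929, 0.8688)
step 15: x0=(-0.7853, 2.0354, 0.4719) x1=(0.5215, 1.8967, 0.8598)
step 16: x0=(-0.8056, 2.0611, 0.4616) x1=(0.5396, 1.9006, 0.8507)
step 17: x0=(-0.8256, 2.0867, 0.4514) x1=(0.5573, 1.9045, 0.8415)
step 18: x0=(-0.8455, 2.1123, 0.4412) x1=(0.5747, 1.9084, 0.8322)
step 19: x0=(-0.8651, 2.1378, 0.4311) x1=(0.5917, 1.9125, 0.8228)
step 20: x0=(-0.8845, 2.1634, 0.4210) x1=(0.6083, 1.9166, 0.8132)
step 21: x0=(-0.9036, 2.1888, 0.4111) x1=(0.6244, 1.9207, 0.8036)
step 22: x0=(-0.9224, 2.2143, 0.4011) x1=(0.6400, 1.9250, 0.7938)
step 23: x0=(-0.9409, 2.2396, 0.3913) x1=(0.6551, 1.9293, 0.7839)
step 24: x0=(-0.9592, 2.2649, 0.3816) x1=(0.6697, 1.9338, 0.7739)
step 25: x0=(-0.9770, 2.2902, 0.3719) x1=(0.6837, 1.9383, 0.7637)
step 26: x0=(-0.9946, 2.3153, 0.3623) x1=(0.6971, 1.9430, 0.7534)
step 27: x0=(-1.0118, 2.3404, 0.3528) x1=(0.7099, 1.9478, 0.7429)
step 28: x0=(-1.0286, 2.3654, 0.3433) x1=(0.7221, 1.9528, 0.7323)

1.8402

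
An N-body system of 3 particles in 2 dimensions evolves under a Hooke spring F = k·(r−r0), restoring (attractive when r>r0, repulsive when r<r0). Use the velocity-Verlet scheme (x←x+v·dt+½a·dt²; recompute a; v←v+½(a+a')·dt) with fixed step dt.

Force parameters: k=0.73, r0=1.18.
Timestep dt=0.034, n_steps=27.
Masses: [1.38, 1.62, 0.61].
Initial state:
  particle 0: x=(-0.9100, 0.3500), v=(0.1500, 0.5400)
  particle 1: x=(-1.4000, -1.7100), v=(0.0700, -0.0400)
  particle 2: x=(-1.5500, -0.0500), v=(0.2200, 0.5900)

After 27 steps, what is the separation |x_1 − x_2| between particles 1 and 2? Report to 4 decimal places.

step 0: x0=(-0.9100, 0.3500) x1=(-1.4000, -1.7100) x2=(-1.5500, -0.0500)
step 1: x0=(-0.9049, 0.3682) x1=(-1.3976, -1.7110) x2=(-1.5427, -0.0304)
step 2: x0=(-0.8996, 0.3859) x1=(-1.3951, -1.7112) x2=(-1.5359, -0.0119)
step 3: x0=(-0.8943, 0.4031) x1=(-1.3924, -1.7107) x2=(-1.5295, 0.0056)
step 4: x0=(-0.8889, 0.4200) x1=(-1.3897, -1.7094) x2=(-1.5236, 0.0221)
step 5: x0=(-0.8834, 0.4363) x1=(-1.3869, -1.7073) x2=(-1.5181, 0.0375)
step 6: x0=(-0.8779, 0.4522) x1=(-1.3840, -1.7044) x2=(-1.5131, 0.0517)
step 7: x0=(-0.8722, 0.4677) x1=(-1.3810, -1.7007) x2=(-1.5085, 0.0649)
step 8: x0=(-0.8665, 0.4826) x1=(-1.3779, -1.6961) x2=(-1.5043, 0.0769)
step 9: x0=(-0.8607, 0.4971) x1=(-1.3747, -1.6906) x2=(-1.5006, 0.0878)
step 10: x0=(-0.8549, 0.5110) x1=(-1.3714, -1.6844) x2=(-1.4973, 0.0975)
step 11: x0=(-0.8490, 0.5245) x1=(-1.3680, -1.6772) x2=(-1.4945, 0.1061)
step 12: x0=(-0.8430, 0.5374) x1=(-1.3644, -1.6692) x2=(-1.4920, 0.1135)
step 13: x0=(-0.8369, 0.5498) x1=(-1.3608, -1.6603) x2=(-1.4900, 0.1198)
step 14: x0=(-0.8309, 0.5617) x1=(-1.3570, -1.6506) x2=(-1.4883, 0.1250)
step 15: x0=(-0.8247, 0.5731) x1=(-1.3532, -1.6400) x2=(-1.4871, 0.1290)
step 16: x0=(-0.8186, 0.5840) x1=(-1.3492, -1.6285) x2=(-1.4862, 0.1319)
step 17: x0=(-0.8124, 0.5944) x1=(-1.3452, -1.6162) x2=(-1.4857, 0.1338)
step 18: x0=(-0.8062, 0.6042) x1=(-1.3410, -1.6030) x2=(-1.4856, 0.1345)
step 19: x0=(-0.7999, 0.6135) x1=(-1.3367, -1.5890) x2=(-1.4857, 0.1342)
step 20: x0=(-0.7937, 0.6223) x1=(-1.3323, -1.5741) x2=(-1.4863, 0.1328)
step 21: x0=(-0.7874, 0.6305) x1=(-1.3278, -1.5584) x2=(-1.4871, 0.1305)
step 22: x0=(-0.7811, 0.6383) x1=(-1.3231, -1.5419) x2=(-1.4882, 0.1272)
step 23: x0=(-0.7749, 0.6455) x1=(-1.3184, -1.5246) x2=(-1.4896, 0.1229)
step 24: x0=(-0.7686, 0.6521) x1=(-1.3136, -1.5066) x2=(-1.4912, 0.1178)
step 25: x0=(-0.7624, 0.6583) x1=(-1.3086, -1.4877) x2=(-1.4931, 0.1118)
step 26: x0=(-0.7562, 0.6640) x1=(-1.3036, -1.4681) x2=(-1.4952, 0.1050)
step 27: x0=(-0.7500, 0.6691) x1=(-1.2984, -1.4478) x2=(-1.4976, 0.0974)

1.5580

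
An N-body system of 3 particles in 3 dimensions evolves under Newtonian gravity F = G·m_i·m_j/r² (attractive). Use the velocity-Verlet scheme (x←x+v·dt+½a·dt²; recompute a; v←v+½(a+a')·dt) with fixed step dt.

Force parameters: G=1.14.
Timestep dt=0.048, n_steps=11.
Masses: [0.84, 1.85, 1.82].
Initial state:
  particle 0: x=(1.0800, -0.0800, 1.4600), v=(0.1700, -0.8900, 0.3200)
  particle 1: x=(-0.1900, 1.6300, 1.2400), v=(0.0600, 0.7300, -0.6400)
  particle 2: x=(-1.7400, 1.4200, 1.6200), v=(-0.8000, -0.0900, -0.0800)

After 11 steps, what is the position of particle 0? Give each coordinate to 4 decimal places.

(1.1191, -0.4949, 1.6218)

step 0: x0=(1.0800, -0.0800, 1.4600) x1=(-0.1900, 1.6300, 1.2400) x2=(-1.7400, 1.4200, 1.6200)
step 1: x0=(1.0876, -0.1222, 1.4753) x1=(-0.1879, 1.6647, 1.2095) x2=(-1.7774, 1.4158, 1.6159)
step 2: x0=(1.0943, -0.1634, 1.4905) x1=(-0.1871, 1.6988, 1.1795) x2=(-1.8129, 1.4117, 1.6114)
step 3: x0=(1.1001, -0.2036, 1.5056) x1=(-0.1877, 1.7323, 1.1500) x2=(-1.8467, 1.4078, 1.6065)
step 4: x0=(1.1050, -0.2428, 1.5206) x1=(-0.1896, 1.7652, 1.1209) x2=(-1.8788, 1.4041, 1.6011)
step 5: x0=(1.1091, -0.2812, 1.5355) x1=(-0.1926, 1.7974, 1.0923) x2=(-1.9093, 1.4006, 1.5954)
step 6: x0=(1.1124, -0.3188, 1.5502) x1=(-0.1968, 1.8291, 1.0642) x2=(-1.9383, 1.3973, 1.5892)
step 7: x0=(1.1151, -0.3555, 1.5648) x1=(-0.2021, 1.8601, 1.0365) x2=(-1.9658, 1.3943, 1.5826)
step 8: x0=(1.1170, -0.3915, 1.5793) x1=(-0.2085, 1.8906, 1.0093) x2=(-1.9919, 1.3915, 1.5757)
step 9: x0=(1.1183, -0.4267, 1.5936) x1=(-0.2159, 1.9205, 0.9824) x2=(-2.0167, 1.3890, 1.5684)
step 10: x0=(1.1190, -0.4611, 1.6077) x1=(-0.2243, 1.9498, 0.9560) x2=(-2.0402, 1.3867, 1.5607)
step 11: x0=(1.1191, -0.4949, 1.6218) x1=(-0.2336, 1.9785, 0.9301) x2=(-2.0625, 1.3847, 1.5526)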